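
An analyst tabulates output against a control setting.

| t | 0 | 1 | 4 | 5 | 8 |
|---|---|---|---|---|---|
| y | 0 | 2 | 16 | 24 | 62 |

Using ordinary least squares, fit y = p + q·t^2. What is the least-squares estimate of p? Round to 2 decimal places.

p = 0.45

Forming XᵀX = [[5, 106]; [106, 4978]] and Xᵀy = [104, 4826]ᵀ gives XᵀX·[p, q]ᵀ = Xᵀy.
Eliminating q: 4978·(row 1) − 106·(row 2) gives 13654·p = 4978·104 − 106·4826 = 6156, so p = 3078/6827.
Then q = (4826 − 106·(3078/6827))/4978 = 6553/6827.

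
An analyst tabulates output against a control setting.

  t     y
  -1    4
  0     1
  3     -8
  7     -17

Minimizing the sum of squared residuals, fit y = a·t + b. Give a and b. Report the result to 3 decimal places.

Normal-equation sums: Σt·t = 59, Σt = 9, Σ1 = 4.
Right-hand side: Σt·y = -147, Σy = -20.
Determinant 59·4 − 9² = 155.
a = ((-147)·4 − 9·(-20))/155 = -408/155; b = (59·(-20) − 9·(-147))/155 = 143/155.

a = -2.632, b = 0.923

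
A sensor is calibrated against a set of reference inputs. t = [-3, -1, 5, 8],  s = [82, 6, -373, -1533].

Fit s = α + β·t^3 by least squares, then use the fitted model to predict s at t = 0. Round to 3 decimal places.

The normal equations are: 4·α + 609·β = -1818;  609·α + 278499·β = -833741.
det = 4·278499 − 609² = 743115.
α = ((-1818)·278499 − 609·(-833741))/743115 = 479029/247705; β = (4·(-833741) − 609·(-1818))/743115 = -2227802/743115.
At t = 0: ŝ = (479029/247705)·(1) + (-2227802/743115)·(0) = 479029/247705.

ŝ = 1.934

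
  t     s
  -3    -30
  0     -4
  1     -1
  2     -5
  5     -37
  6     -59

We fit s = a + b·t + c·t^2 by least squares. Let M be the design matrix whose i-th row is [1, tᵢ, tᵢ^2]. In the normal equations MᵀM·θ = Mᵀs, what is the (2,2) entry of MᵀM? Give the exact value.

75

Row 2 ↔ basis t, column 2 ↔ basis t, so (MᵀM)_{2,2} = Σᵢ (t)·(t) = (-3)·(-3) + (0)·(0) + (1)·(1) + (2)·(2) + (5)·(5) + (6)·(6) = 75.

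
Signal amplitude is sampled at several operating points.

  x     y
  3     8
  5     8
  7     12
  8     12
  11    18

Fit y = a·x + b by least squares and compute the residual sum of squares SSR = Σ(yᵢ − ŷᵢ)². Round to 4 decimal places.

Sums needed: Σx·x = 268, Σx = 34, Σ1 = 5.
For Aᵀy: Σx·y = 442, Σy = 58.
Determinant 268·5 − 34² = 184.
a = (442·5 − 34·58)/184 = 119/92; b = (268·58 − 34·442)/184 = 129/46.
Residuals: 121/92, -117/92, 13/92, -53/46, 89/92; SSR = 259/46.

SSR = 5.6304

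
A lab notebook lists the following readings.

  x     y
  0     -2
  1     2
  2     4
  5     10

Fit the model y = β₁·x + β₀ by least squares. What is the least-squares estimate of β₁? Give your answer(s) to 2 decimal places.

From the data, Σx·x = 30, Σx = 8, Σ1 = 4.
Right-hand side: Σx·y = 60, Σy = 14.
Eliminating β₀: 4·(row 1) − 8·(row 2) gives 56·β₁ = 4·60 − 8·14 = 128, so β₁ = 16/7.
Then β₀ = (14 − 8·(16/7))/4 = -15/14.

β₁ = 2.29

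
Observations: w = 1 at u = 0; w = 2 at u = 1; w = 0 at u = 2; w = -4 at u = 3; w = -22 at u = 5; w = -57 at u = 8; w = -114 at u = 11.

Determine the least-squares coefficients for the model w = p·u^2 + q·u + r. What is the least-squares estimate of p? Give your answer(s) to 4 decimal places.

Compute the Gram sums: Σu^2·u^2 = 19460, Σu^2·u = 2004, Σu^2 = 224, Σu·u = 224, Σu = 30, Σ1 = 7.
For Xᵀw: Σu^2·w = -18026, Σu·w = -1830, Σw = -194.
So XᵀX·[p, q, r]ᵀ = Xᵀw: [[19460, 2004, 224]; [2004, 224, 30]; [224, 30, 7]]·[p, q, r]ᵀ = [-18026, -1830, -194]ᵀ.
Solving the 3×3 system (Gaussian elimination) gives p = -4663/4543, q = 993/1298, r = 765/413.

p = -1.0264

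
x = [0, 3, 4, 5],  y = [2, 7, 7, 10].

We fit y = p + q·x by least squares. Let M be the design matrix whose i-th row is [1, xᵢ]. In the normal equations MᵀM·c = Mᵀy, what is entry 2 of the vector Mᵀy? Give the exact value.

99

Entry 2 ↔ basis x, so (Mᵀy)_{2} = Σᵢ (x)·yᵢ = (0)·(2) + (3)·(7) + (4)·(7) + (5)·(10) = 99.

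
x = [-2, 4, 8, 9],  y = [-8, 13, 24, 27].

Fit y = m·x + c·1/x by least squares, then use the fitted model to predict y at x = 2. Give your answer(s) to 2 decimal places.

Entries of AᵀA: Σx·x = 165, Σx·1/x = 4, Σ1/x·1/x = 1765/5184.
Right-hand side: Σx·y = 503, Σ1/x·y = 53/4.
So AᵀA·[m, c]ᵀ = Aᵀy: [[165, 4]; [4, 1765/5184]]·[m, c]ᵀ = [503, 53/4]ᵀ.
Eliminating c: (1765/5184)·(row 1) − 4·(row 2) gives (69427/1728)·m = (1765/5184)·503 − 4·(53/4) = 613043/5184, so m = 613043/208281.
Then c = ((53/4) − 4·(613043/208281))/(1765/5184) = 301104/69427.
At x = 2: ŷ = (613043/208281)·(2) + (301104/69427)·(1/2) = 1677742/208281.

ŷ = 8.06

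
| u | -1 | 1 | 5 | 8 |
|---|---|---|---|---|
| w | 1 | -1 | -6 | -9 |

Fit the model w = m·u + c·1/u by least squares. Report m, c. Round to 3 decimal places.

The normal equations are: 91·m + 4·c = -104;  4·m + (3289/1600)·c = -173/40.
(Σu·u = 91, Σu·1/u = 4, Σ1/u·1/u = 3289/1600, Σu·w = -104, Σ1/u·w = -173/40.)
Δ = 91·(3289/1600) − 4² = 273699/1600.
m = ((-104)·(3289/1600) − 4·(-173/40))/(273699/1600) = -104792/91233; c = (91·(-173/40) − 4·(-104))/(273699/1600) = 11960/91233.

m = -1.149, c = 0.131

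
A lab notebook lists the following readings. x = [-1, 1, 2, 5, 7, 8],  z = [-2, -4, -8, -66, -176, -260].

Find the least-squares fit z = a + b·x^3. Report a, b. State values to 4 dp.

Compute the Gram sums: Σ1 = 6, Σx^3 = 988, Σx^3·x^3 = 395484.
Moment sums: Σz = -516, Σx^3·z = -201804.
Determinant 6·395484 − 988² = 1396760.
a = ((-516)·395484 − 988·(-201804))/1396760 = -585924/174595; b = (6·(-201804) − 988·(-516))/1396760 = -87627/174595.

a = -3.3559, b = -0.5019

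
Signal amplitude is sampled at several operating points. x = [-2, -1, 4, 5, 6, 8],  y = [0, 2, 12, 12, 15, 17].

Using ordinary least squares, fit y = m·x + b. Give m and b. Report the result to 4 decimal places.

m = 1.7479, b = 3.8403

With design matrix M, MᵀM = [[146, 20]; [20, 6]] and Mᵀy = [332, 58]ᵀ.
Eliminating b: 6·(row 1) − 20·(row 2) gives 476·m = 6·332 − 20·58 = 832, so m = 208/119.
Then b = (58 − 20·(208/119))/6 = 457/119.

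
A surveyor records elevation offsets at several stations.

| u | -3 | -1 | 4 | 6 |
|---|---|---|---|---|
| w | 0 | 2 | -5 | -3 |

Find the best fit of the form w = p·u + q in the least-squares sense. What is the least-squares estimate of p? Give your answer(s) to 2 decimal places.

MᵀM·[p, q]ᵀ = Mᵀw reads: 62·p + 6·q = -40;  6·p + 4·q = -6.
det = 62·4 − 6² = 212.
p = ((-40)·4 − 6·(-6))/212 = -31/53; q = (62·(-6) − 6·(-40))/212 = -33/53.

p = -0.58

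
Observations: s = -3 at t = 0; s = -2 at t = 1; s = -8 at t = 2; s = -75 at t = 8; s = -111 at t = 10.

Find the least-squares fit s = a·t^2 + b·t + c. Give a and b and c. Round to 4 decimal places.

a = -0.9758, b = -1.2453, c = -1.5873

From the data, Σt^2·t^2 = 14113, Σt^2·t = 1521, Σt^2 = 169, Σt·t = 169, Σt = 21, Σ1 = 5.
And Σt^2·s = -15934, Σt·s = -1728, Σs = -199.
So MᵀM·[a, b, c]ᵀ = Mᵀs: [[14113, 1521, 169]; [1521, 169, 21]; [169, 21, 5]]·[a, b, c]ᵀ = [-15934, -1728, -199]ᵀ.
Solving the 3×3 system (Gaussian elimination) gives a = -25297/25924, b = -32283/25924, c = -10287/6481.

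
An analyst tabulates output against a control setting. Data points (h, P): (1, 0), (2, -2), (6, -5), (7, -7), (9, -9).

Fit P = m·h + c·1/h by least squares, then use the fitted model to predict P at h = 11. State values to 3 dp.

Normal-equation sums: Σh·h = 171, Σh·1/h = 5, Σ1/h·1/h = 10403/7938.
Moment sums: Σh·P = -164, Σ1/h·P = -23/6.
det = 171·(10403/7938) − 5² = 175607/882.
m = ((-164)·(10403/7938) − 5·(-23/6))/(175607/882) = -1553947/1580463; c = (171·(-23/6) − 5·(-164))/(175607/882) = 145089/175607.
At h = 11: P̂ = (-1553947/1580463)·(11) + (145089/175607)·(1/11) = -186721786/17385093.

P̂ = -10.740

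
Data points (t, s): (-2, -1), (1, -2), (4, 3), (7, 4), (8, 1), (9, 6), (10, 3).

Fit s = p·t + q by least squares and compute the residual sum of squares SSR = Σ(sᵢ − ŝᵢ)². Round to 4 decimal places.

Entries of AᵀA: Σt·t = 315, Σt = 37, Σ1 = 7.
Right-hand side: Σt·s = 132, Σs = 14.
AᵀA·[p, q]ᵀ = Aᵀs becomes [[315, 37]; [37, 7]]·[p, q]ᵀ = [132, 14]ᵀ.
Determinant 315·7 − 37² = 836.
p = (132·7 − 37·14)/836 = 203/418; q = (315·14 − 37·132)/836 = -237/418.
Residuals: 225/418, -401/209, 679/418, 244/209, -51/22, 459/209, -49/38; SSR = 4145/209.

SSR = 19.8325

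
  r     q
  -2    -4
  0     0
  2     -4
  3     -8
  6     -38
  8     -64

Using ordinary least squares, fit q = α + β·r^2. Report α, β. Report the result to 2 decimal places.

α = 0.10, β = -1.01

Entries of AᵀA: Σ1 = 6, Σr^2 = 117, Σr^2·r^2 = 5505.
For Aᵀq: Σq = -118, Σr^2·q = -5568.
det = 6·5505 − 117² = 19341.
α = ((-118)·5505 − 117·(-5568))/19341 = 622/6447; β = (6·(-5568) − 117·(-118))/19341 = -2178/2149.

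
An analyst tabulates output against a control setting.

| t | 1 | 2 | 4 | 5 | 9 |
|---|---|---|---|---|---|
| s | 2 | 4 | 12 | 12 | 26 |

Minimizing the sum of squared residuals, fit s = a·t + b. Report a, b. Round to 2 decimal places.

Normal-equation sums: Σt·t = 127, Σt = 21, Σ1 = 5.
Moment sums: Σt·s = 352, Σs = 56.
Normal equations: [[127, 21]; [21, 5]]·[a, b]ᵀ = [352, 56]ᵀ.
Eliminating b: 5·(row 1) − 21·(row 2) gives 194·a = 5·352 − 21·56 = 584, so a = 292/97.
Then b = (56 − 21·(292/97))/5 = -140/97.

a = 3.01, b = -1.44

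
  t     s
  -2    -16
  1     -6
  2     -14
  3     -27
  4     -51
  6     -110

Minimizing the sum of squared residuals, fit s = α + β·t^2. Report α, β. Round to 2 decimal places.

α = -2.56, β = -2.98

Entries of AᵀA: Σ1 = 6, Σt^2 = 70, Σt^2·t^2 = 1666.
Right-hand side: Σs = -224, Σt^2·s = -5145.
So AᵀA·[α, β]ᵀ = Aᵀs: [[6, 70]; [70, 1666]]·[α, β]ᵀ = [-224, -5145]ᵀ.
Eliminating β: 1666·(row 1) − 70·(row 2) gives 5096·α = 1666·(-224) − 70·(-5145) = -13034, so α = -133/52.
Then β = ((-5145) − 70·(-133/52))/1666 = -155/52.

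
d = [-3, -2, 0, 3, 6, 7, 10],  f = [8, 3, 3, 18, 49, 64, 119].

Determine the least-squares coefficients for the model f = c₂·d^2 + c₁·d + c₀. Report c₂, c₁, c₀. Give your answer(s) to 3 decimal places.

The normal system AᵀA·[c₂, c₁, c₀]ᵀ = Aᵀf is [[13875, 1551, 207]; [1551, 207, 21]; [207, 21, 7]]·[c₂, c₁, c₀]ᵀ = [17046, 1956, 264]ᵀ.
Row-reducing yields c₂ = 48206/48929, c₁ = 84179/48929, c₀ = 167265/48929.

c₂ = 0.985, c₁ = 1.720, c₀ = 3.419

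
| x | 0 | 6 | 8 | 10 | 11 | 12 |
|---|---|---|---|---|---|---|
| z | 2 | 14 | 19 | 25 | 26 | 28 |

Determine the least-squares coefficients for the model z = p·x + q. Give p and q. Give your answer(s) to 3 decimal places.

Sums needed: Σx·x = 465, Σx = 47, Σ1 = 6.
Right-hand side: Σx·z = 1108, Σz = 114.
Determinant 465·6 − 47² = 581.
p = (1108·6 − 47·114)/581 = 1290/581; q = (465·114 − 47·1108)/581 = 934/581.

p = 2.220, q = 1.608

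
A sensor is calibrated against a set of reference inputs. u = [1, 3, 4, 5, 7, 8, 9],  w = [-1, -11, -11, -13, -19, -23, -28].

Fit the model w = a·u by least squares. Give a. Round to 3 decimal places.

AᵀA·[a]ᵀ = Aᵀw reads: 245·a = -712.
a = (-712)/245 = -2.90612.

a = -2.906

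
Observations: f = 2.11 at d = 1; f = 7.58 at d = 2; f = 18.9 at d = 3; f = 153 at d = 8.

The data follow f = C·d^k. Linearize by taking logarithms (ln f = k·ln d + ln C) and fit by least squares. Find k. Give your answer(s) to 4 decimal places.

k = 2.0740

With ln fᵢ as the transformed response and ln dᵢ as the regressor:
Over the data: Σln d = 3.8712, Σ(ln d)² = 6.0115, Σln f = 10.7418, Σln d·ln f = 15.0935.
Normal system: [[6.0115, 3.8712]; [3.8712, 4]]·[k, ln C]ᵀ = [15.0935, 10.7418]ᵀ.
Δ = 6.0115·4 − (3.8712)² = 9.0597; k = (15.0935·4 − 3.8712·10.7418)/9.0597 = 2.07404, ln C = (6.0115·10.7418 − 3.8712·15.0935)/9.0597 = 0.67819.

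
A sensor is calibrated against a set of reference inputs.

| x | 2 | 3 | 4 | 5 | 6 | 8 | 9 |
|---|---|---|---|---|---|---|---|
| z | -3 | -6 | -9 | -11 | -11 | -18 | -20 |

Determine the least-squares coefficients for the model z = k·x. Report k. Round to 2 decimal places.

Forming MᵀM = [[235]] and Mᵀz = [-505]ᵀ gives MᵀM·[k]ᵀ = Mᵀz.
Hence k = -505 / 235 ≈ -2.14894.

k = -2.15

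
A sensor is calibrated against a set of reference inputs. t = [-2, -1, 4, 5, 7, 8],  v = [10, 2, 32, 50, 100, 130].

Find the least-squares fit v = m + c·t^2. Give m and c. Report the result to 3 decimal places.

With design matrix X, XᵀX = [[6, 159]; [159, 7395]] and Xᵀv = [324, 15024]ᵀ.
Δ = 6·7395 − 159² = 19089.
m = (324·7395 − 159·15024)/19089 = 796/2121; c = (6·15024 − 159·324)/19089 = 4292/2121.

m = 0.375, c = 2.024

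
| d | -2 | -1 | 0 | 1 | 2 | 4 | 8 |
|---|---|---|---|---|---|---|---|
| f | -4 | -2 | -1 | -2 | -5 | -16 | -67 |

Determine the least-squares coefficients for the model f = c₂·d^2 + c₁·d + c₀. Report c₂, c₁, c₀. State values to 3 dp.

c₂ = -1.034, c₁ = 0.007, c₀ = -0.570

Compute the Gram sums: Σd^2·d^2 = 4386, Σd^2·d = 576, Σd^2 = 90, Σd·d = 90, Σd = 12, Σ1 = 7.
And Σd^2·f = -4584, Σd·f = -602, Σf = -97.
So AᵀA·[c₂, c₁, c₀]ᵀ = Aᵀf: [[4386, 576, 90]; [576, 90, 12]; [90, 12, 7]]·[c₂, c₁, c₀]ᵀ = [-4584, -602, -97]ᵀ.
Inverting the 3×3 Gram matrix, [c₂, c₁, c₀]ᵀ = [-9319/9009, 199/27027, -467/819]ᵀ.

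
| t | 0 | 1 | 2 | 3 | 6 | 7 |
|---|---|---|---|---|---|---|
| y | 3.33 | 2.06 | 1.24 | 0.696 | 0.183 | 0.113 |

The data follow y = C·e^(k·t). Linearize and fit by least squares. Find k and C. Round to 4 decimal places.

With ln yᵢ as the transformed response and tᵢ as the regressor:
XᵀX = [[99.0000, 19.0000]; [19.0000, 6]], rhs = [-25.3865, -2.1003]ᵀ  (here Σt = 19.0000, Σ(t)² = 99.0000, Σln y = -2.1003, Σt·ln y = -25.3865).
Slope k = (n·Σt·ln y − Σt·Σln y)/(n·Σ(t)² − (Σt)²) = (6·-25.3865 − 19.0000·-2.1003)/233.0000 = -0.48246; ln C = (Σln y − k·Σt)/n = 1.17776, so C = exp(1.17776) = 3.24709.

k = -0.4825, C = 3.2471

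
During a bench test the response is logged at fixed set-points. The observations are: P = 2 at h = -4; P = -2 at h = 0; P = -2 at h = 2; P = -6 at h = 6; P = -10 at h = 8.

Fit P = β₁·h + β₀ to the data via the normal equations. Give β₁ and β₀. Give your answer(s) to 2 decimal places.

Normal-equation sums: Σh·h = 120, Σh = 12, Σ1 = 5.
And Σh·P = -128, ΣP = -18.
Normal equations: [[120, 12]; [12, 5]]·[β₁, β₀]ᵀ = [-128, -18]ᵀ.
Eliminating β₀: 5·(row 1) − 12·(row 2) gives 456·β₁ = 5·(-128) − 12·(-18) = -424, so β₁ = -53/57.
Then β₀ = ((-18) − 12·(-53/57))/5 = -26/19.

β₁ = -0.93, β₀ = -1.37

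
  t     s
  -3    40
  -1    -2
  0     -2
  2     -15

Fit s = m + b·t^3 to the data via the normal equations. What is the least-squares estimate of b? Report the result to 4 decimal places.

b = -1.5749

AᵀA·[m, b]ᵀ = Aᵀs reads: 4·m + (-20)·b = 21;  (-20)·m + 794·b = -1198.
(Σ1 = 4, Σt^3 = -20, Σt^3·t^3 = 794, Σs = 21, Σt^3·s = -1198.)
Eliminating b: 794·(row 1) − (-20)·(row 2) gives 2776·m = 794·21 − (-20)·(-1198) = -7286, so m = -3643/1388.
Then b = ((-1198) − (-20)·(-3643/1388))/794 = -1093/694.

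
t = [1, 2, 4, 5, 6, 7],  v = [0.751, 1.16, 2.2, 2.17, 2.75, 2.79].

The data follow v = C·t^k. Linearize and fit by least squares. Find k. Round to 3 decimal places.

Taking logs, ln v = k·ln t + ln C, so regress ln v on ln t.
Sums: Σln t = 7.4265, Σ(ln t)² = 11.9895, Σln v = 3.4629, Σln t·ln v = 6.2519.
Normal system: [[11.9895, 7.4265]; [7.4265, 6]]·[k, ln C]ᵀ = [6.2519, 3.4629]ᵀ.
Solving (det = 16.7835): k = 0.70272, ln C = -0.29265.

k = 0.703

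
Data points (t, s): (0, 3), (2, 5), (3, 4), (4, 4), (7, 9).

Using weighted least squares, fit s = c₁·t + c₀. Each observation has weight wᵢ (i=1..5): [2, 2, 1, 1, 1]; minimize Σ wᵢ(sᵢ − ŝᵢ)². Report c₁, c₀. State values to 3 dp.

c₁ = 0.732, c₀ = 2.832

The normal equations are: 82·c₁ + 18·c₀ = 111;  18·c₁ + 7·c₀ = 33.
Eliminating c₀: 7·(row 1) − 18·(row 2) gives 250·c₁ = 7·111 − 18·33 = 183, so c₁ = 183/250.
Then c₀ = (33 − 18·(183/250))/7 = 354/125.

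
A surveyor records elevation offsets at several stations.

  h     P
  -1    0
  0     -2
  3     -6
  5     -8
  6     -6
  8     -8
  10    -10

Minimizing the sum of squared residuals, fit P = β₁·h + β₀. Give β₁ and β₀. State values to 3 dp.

From the data, Σh·h = 235, Σh = 31, Σ1 = 7.
And Σh·P = -258, ΣP = -40.
Normal equations: [[235, 31]; [31, 7]]·[β₁, β₀]ᵀ = [-258, -40]ᵀ.
det = 235·7 − 31² = 684.
β₁ = ((-258)·7 − 31·(-40))/684 = -283/342; β₀ = (235·(-40) − 31·(-258))/684 = -701/342.

β₁ = -0.827, β₀ = -2.050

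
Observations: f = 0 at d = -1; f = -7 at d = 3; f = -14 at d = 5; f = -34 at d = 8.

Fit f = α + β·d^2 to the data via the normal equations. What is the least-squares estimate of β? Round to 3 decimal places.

β = -0.522

With design matrix M, MᵀM = [[4, 99]; [99, 4803]] and Mᵀf = [-55, -2589]ᵀ.
Δ = 4·4803 − 99² = 9411.
α = ((-55)·4803 − 99·(-2589))/9411 = -2618/3137; β = (4·(-2589) − 99·(-55))/9411 = -1637/3137.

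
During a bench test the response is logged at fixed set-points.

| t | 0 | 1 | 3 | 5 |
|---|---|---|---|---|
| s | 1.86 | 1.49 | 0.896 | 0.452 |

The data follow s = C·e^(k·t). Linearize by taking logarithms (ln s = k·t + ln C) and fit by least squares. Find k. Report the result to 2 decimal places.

Linearized form: ln s = k·t + ln C. From the 4 transformed points,
AᵀA = [[35.0000, 9.0000]; [9.0000, 4]], rhs = [-3.9010, 0.1155]ᵀ  (here Σt = 9.0000, Σ(t)² = 35.0000, Σln s = 0.1155, Σt·ln s = -3.9010).
Solving (det = 59.0000): k = -0.28209, ln C = 0.66357.

k = -0.28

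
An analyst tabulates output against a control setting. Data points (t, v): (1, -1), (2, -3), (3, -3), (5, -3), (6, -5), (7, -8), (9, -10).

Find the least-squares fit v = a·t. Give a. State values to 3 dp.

Forming XᵀX = [[205]] and Xᵀv = [-207]ᵀ gives XᵀX·[a]ᵀ = Xᵀv.
a = (-207)/205 = -1.00976.

a = -1.010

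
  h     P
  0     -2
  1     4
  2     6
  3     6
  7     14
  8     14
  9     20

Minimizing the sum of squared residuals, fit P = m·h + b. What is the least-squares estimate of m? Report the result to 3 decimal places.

m = 1.993

Compute the Gram sums: Σh·h = 208, Σh = 30, Σ1 = 7.
Right-hand side: Σh·P = 424, ΣP = 62.
Eliminating b: 7·(row 1) − 30·(row 2) gives 556·m = 7·424 − 30·62 = 1108, so m = 277/139.
Then b = (62 − 30·(277/139))/7 = 44/139.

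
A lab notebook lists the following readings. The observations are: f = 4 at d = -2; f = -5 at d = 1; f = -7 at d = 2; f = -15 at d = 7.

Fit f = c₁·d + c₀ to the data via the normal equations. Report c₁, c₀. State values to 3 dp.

c₁ = -2.048, c₀ = -1.655

With design matrix X, XᵀX = [[58, 8]; [8, 4]] and Xᵀf = [-132, -23]ᵀ.
Determinant 58·4 − 8² = 168.
c₁ = ((-132)·4 − 8·(-23))/168 = -43/21; c₀ = (58·(-23) − 8·(-132))/168 = -139/84.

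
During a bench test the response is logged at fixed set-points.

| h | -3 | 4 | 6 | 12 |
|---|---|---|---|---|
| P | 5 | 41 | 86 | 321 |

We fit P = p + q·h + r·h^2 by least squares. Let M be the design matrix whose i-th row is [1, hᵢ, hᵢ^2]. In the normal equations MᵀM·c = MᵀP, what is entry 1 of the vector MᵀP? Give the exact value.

Entry 1 ↔ basis 1, so (MᵀP)_{1} = Σᵢ Pᵢ = (1)·(5) + (1)·(41) + (1)·(86) + (1)·(321) = 453.

453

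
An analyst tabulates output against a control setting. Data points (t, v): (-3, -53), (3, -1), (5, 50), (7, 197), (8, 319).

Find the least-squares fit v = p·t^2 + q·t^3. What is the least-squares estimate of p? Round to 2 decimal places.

p = -2.95

The normal equations are: 7284·p + 52700·q = 30833;  52700·p + 396876·q = 238553.
Eliminating q: 396876·(row 1) − 52700·(row 2) gives 113554784·p = 396876·30833 − 52700·238553 = -334865392, so p = -20929087/7097174.
Then q = (238553 − 52700·(-20929087/7097174))/396876 = 14090119/14194348.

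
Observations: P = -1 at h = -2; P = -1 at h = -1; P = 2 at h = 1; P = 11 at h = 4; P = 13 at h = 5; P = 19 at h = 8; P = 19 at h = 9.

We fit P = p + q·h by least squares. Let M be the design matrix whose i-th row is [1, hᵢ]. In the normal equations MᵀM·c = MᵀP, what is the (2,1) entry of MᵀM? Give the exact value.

24

Row 2 ↔ basis h, column 1 ↔ basis 1, so (MᵀM)_{2,1} = Σᵢ h = (-2)·(1) + (-1)·(1) + (1)·(1) + (4)·(1) + (5)·(1) + (8)·(1) + (9)·(1) = 24.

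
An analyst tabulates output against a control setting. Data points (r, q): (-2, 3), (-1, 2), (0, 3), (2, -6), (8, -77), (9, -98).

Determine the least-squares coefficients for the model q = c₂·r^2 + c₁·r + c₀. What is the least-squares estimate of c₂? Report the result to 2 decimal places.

c₂ = -1.01

Normal-equation sums: Σr^2·r^2 = 10690, Σr^2·r = 1240, Σr^2 = 154, Σr·r = 154, Σr = 16, Σ1 = 6.
For Xᵀq: Σr^2·q = -12876, Σr·q = -1518, Σq = -173.
Inverting the 3×3 Gram matrix, [c₂, c₁, c₀]ᵀ = [-2417/2396, -1184/599, 5581/2396]ᵀ.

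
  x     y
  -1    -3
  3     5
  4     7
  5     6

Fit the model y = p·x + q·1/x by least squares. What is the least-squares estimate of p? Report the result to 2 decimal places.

p = 1.35

With design matrix M, MᵀM = [[51, 4]; [4, 4369/3600]] and Mᵀy = [76, 457/60]ᵀ.
Determinant 51·(4369/3600) − 4² = 55073/1200.
p = (76·(4369/3600) − 4·(457/60))/(55073/1200) = 222364/165219; q = (51·(457/60) − 4·76)/(55073/1200) = 101340/55073.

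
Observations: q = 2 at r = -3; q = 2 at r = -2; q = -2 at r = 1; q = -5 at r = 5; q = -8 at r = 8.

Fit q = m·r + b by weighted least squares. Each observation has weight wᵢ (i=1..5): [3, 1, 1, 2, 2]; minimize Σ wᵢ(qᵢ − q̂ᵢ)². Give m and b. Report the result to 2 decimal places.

Normal-equation sums: Σwᵢ·r·r = 210, Σwᵢ·r = 16, Σwᵢ·1 = 9.
Moment sums: Σwᵢ·r·q = -202, Σwᵢ·q = -20.
AᵀWA·[m, b]ᵀ = AᵀWq becomes [[210, 16]; [16, 9]]·[m, b]ᵀ = [-202, -20]ᵀ.
det = 210·9 − 16² = 1634.
m = ((-202)·9 − 16·(-20))/1634 = -749/817; b = (210·(-20) − 16·(-202))/1634 = -484/817.

m = -0.92, b = -0.59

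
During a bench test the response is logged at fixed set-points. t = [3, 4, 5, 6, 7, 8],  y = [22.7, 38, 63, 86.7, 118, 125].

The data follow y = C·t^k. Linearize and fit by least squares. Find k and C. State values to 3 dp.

k = 1.830, C = 3.119

Linearized form: ln y = k·ln t + ln C. From the 6 transformed points,
Σln t = 9.9115, Σ(ln t)² = 17.0401, Σln y = 24.9645, Σln t·ln y = 42.4603.
Normal system: [[17.0401, 9.9115]; [9.9115, 6]]·[k, ln C]ᵀ = [42.4603, 24.9645]ᵀ.
Slope k = (n·Σln t·ln y − Σln t·Σln y)/(n·Σ(ln t)² − (Σln t)²) = (6·42.4603 − 9.9115·24.9645)/4.0036 = 1.83009; ln C = (Σln y − k·Σln t)/n = 1.13762, so C = exp(1.13762) = 3.11934.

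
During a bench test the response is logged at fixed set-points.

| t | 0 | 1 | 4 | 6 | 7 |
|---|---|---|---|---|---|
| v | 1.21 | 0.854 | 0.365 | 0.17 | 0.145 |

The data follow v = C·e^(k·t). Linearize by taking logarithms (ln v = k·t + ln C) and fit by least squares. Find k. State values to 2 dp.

With ln vᵢ as the transformed response and tᵢ as the regressor:
AᵀA = [[102.0000, 18.0000]; [18.0000, 5]], rhs = [-28.3381, -4.6780]ᵀ  (here Σt = 18.0000, Σ(t)² = 102.0000, Σln v = -4.6780, Σt·ln v = -28.3381).
Δ = 102.0000·5 − (18.0000)² = 186.0000; k = (-28.3381·5 − 18.0000·-4.6780)/186.0000 = -0.30906, ln C = (102.0000·-4.6780 − 18.0000·-28.3381)/186.0000 = 0.17702.

k = -0.31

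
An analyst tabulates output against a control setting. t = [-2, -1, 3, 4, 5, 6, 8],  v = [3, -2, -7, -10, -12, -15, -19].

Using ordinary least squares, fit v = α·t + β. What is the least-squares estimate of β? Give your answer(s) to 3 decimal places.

β = -2.103

Sums needed: Σt·t = 155, Σt = 23, Σ1 = 7.
Moment sums: Σt·v = -367, Σv = -62.
So AᵀA·[α, β]ᵀ = Aᵀv: [[155, 23]; [23, 7]]·[α, β]ᵀ = [-367, -62]ᵀ.
Eliminating β: 7·(row 1) − 23·(row 2) gives 556·α = 7·(-367) − 23·(-62) = -1143, so α = -1143/556.
Then β = ((-62) − 23·(-1143/556))/7 = -1169/556.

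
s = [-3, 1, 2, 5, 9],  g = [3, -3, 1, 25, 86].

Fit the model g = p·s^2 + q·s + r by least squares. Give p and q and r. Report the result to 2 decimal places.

Entries of XᵀX: Σs^2·s^2 = 7284, Σs^2·s = 836, Σs^2 = 120, Σs·s = 120, Σs = 14, Σ1 = 5.
Moment sums: Σs^2·g = 7619, Σs·g = 889, Σg = 112.
Inverting the 3×3 Gram matrix, [p, q, r]ᵀ = [69203/66152, 42851/66152, -149525/33076]ᵀ.

p = 1.05, q = 0.65, r = -4.52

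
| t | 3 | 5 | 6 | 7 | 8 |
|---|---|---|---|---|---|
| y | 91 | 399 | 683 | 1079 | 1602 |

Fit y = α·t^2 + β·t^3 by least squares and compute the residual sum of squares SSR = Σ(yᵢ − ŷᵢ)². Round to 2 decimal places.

Sums needed: Σt^2·t^2 = 8499, Σt^2·t^3 = 60719, Σt^3·t^3 = 442803.
Right-hand side: Σt^2·y = 190781, Σt^3·y = 1390181.
Normal equations: [[8499, 60719]; [60719, 442803]]·[α, β]ᵀ = [190781, 1390181]ᵀ.
Δ = 8499·442803 − 60719² = 76585736.
α = (190781·442803 − 60719·1390181)/76585736 = 16999751/19146434; β = (8499·1390181 − 60719·190781)/76585736 = 57779195/19146434.
Residuals: 14644735/9573217, -3982992/9573217, -7641367/9573217, 3875301/9573217, 827682/9573217; SSR = 31799759/9573217.

SSR = 3.32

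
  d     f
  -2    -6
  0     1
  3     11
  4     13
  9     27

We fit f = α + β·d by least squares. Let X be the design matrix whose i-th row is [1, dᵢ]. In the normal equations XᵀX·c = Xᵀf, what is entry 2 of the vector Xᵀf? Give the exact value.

340

Entry 2 ↔ basis d, so (Xᵀf)_{2} = Σᵢ (d)·fᵢ = (-2)·(-6) + (0)·(1) + (3)·(11) + (4)·(13) + (9)·(27) = 340.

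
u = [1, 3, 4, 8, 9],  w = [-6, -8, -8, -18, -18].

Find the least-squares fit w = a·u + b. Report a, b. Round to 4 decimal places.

a = -1.6957, b = -3.1217

Compute the Gram sums: Σu·u = 171, Σu = 25, Σ1 = 5.
Moment sums: Σu·w = -368, Σw = -58.
MᵀM·[a, b]ᵀ = Mᵀw becomes [[171, 25]; [25, 5]]·[a, b]ᵀ = [-368, -58]ᵀ.
Δ = 171·5 − 25² = 230.
a = ((-368)·5 − 25·(-58))/230 = -39/23; b = (171·(-58) − 25·(-368))/230 = -359/115.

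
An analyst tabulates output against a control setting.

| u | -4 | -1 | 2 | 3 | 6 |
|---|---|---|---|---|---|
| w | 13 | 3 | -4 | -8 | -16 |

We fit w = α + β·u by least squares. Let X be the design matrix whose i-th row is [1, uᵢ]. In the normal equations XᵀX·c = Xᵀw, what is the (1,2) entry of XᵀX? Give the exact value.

6

Row 1 ↔ basis 1, column 2 ↔ basis u, so (XᵀX)_{1,2} = Σᵢ u = (1)·(-4) + (1)·(-1) + (1)·(2) + (1)·(3) + (1)·(6) = 6.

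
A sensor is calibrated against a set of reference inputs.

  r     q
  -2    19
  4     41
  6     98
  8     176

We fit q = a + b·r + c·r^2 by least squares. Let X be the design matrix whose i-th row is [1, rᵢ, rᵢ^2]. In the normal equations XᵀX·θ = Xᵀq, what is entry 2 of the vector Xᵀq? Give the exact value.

Entry 2 ↔ basis r, so (Xᵀq)_{2} = Σᵢ (r)·qᵢ = (-2)·(19) + (4)·(41) + (6)·(98) + (8)·(176) = 2122.

2122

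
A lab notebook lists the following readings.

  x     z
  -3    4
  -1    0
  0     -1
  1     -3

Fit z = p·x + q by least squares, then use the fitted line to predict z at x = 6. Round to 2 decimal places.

The normal system MᵀM·[p, q]ᵀ = Mᵀz is [[11, -3]; [-3, 4]]·[p, q]ᵀ = [-15, 0]ᵀ.
Determinant 11·4 − (-3)² = 35.
p = ((-15)·4 − (-3)·0)/35 = -12/7; q = (11·0 − (-3)·(-15))/35 = -9/7.
At x = 6: ẑ = (-12/7)·(6) + (-9/7)·(1) = -81/7.

ẑ = -11.57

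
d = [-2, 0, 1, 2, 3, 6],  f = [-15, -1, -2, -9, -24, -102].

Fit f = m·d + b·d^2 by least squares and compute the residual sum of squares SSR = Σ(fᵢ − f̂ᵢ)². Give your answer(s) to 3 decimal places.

With design matrix M, MᵀM = [[54, 244]; [244, 1410]] and Mᵀf = [-674, -3986]ᵀ.
det = 54·1410 − 244² = 16604.
m = ((-674)·1410 − 244·(-3986))/16604 = 5561/4151; b = (54·(-3986) − 244·(-674))/16604 = -12697/4151.
Residuals: -355/4151, -1, -1166/4151, 2307/4151, -2034/4151, 324/4151; SSR = 6813/4151.

SSR = 1.641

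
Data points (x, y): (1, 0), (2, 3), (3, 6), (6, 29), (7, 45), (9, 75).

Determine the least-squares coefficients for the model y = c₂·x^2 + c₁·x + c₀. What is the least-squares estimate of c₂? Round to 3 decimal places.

c₂ = 1.101

Setting ∂/∂c₂ … = 0 gives: 10356·c₂ + 1324·c₁ + 180·c₀ = 9390;  1324·c₂ + 180·c₁ + 28·c₀ = 1188;  180·c₂ + 28·c₁ + 6·c₀ = 158.
(Σx^2·x^2 = 10356, Σx^2·x = 1324, Σx^2 = 180, Σx·x = 180, Σx = 28, Σ1 = 6, Σx^2·y = 9390, Σx·y = 1188, Σy = 158.)
Solving the 3×3 system (Gaussian elimination) gives c₂ = 4229/3840, c₁ = -2137/1280, c₀ = 521/480.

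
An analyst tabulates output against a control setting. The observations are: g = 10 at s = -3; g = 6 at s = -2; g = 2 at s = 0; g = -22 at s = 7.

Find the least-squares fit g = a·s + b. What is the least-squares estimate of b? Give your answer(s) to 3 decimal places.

b = 0.590

Entries of AᵀA: Σs·s = 62, Σs = 2, Σ1 = 4.
For Aᵀg: Σs·g = -196, Σg = -4.
Determinant 62·4 − 2² = 244.
a = ((-196)·4 − 2·(-4))/244 = -194/61; b = (62·(-4) − 2·(-196))/244 = 36/61.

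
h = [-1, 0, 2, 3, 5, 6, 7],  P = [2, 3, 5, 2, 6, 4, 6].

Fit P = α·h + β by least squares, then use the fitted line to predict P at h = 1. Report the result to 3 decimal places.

P̂ = 3.141

Compute the Gram sums: Σh·h = 124, Σh = 22, Σ1 = 7.
Moment sums: Σh·P = 110, ΣP = 28.
det = 124·7 − 22² = 384.
α = (110·7 − 22·28)/384 = 77/192; β = (124·28 − 22·110)/384 = 263/96.
At h = 1: P̂ = (77/192)·(1) + (263/96)·(1) = 201/64.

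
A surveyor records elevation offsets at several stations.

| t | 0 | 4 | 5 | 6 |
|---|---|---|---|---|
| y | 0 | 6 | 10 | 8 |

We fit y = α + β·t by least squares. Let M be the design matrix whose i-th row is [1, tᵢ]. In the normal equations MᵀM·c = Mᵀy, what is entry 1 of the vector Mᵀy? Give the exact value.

Entry 1 ↔ basis 1, so (Mᵀy)_{1} = Σᵢ yᵢ = (1)·(0) + (1)·(6) + (1)·(10) + (1)·(8) = 24.

24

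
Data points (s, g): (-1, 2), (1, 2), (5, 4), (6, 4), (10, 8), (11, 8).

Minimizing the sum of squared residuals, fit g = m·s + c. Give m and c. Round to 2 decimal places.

The normal system AᵀA·[m, c]ᵀ = Aᵀg is [[284, 32]; [32, 6]]·[m, c]ᵀ = [212, 28]ᵀ.
Eliminating c: 6·(row 1) − 32·(row 2) gives 680·m = 6·212 − 32·28 = 376, so m = 47/85.
Then c = (28 − 32·(47/85))/6 = 146/85.

m = 0.55, c = 1.72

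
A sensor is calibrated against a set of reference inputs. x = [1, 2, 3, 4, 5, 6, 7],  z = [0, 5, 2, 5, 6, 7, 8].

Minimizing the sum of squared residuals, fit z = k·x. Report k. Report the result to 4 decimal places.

From the data, Σx·x = 140.
For Mᵀz: Σx·z = 164.
Hence k = 164 / 140 ≈ 1.17143.

k = 1.1714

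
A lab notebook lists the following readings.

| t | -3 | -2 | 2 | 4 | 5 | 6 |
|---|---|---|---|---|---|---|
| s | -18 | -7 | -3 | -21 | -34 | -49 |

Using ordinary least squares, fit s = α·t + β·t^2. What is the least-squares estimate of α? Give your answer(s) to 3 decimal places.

α = 1.085

From the data, Σt·t = 94, Σt·t^2 = 378, Σt^2·t^2 = 2290.
And Σt·s = -486, Σt^2·s = -3152.
MᵀM·[α, β]ᵀ = Mᵀs becomes [[94, 378]; [378, 2290]]·[α, β]ᵀ = [-486, -3152]ᵀ.
det = 94·2290 − 378² = 72376.
α = ((-486)·2290 − 378·(-3152))/72376 = 19629/18094; β = (94·(-3152) − 378·(-486))/72376 = -28145/18094.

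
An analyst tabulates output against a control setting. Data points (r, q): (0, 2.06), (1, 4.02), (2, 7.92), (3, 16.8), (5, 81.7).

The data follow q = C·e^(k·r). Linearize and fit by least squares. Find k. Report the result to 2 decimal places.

k = 0.74

Taking logs, ln q = k·r + ln C, so regress ln q on r.
Σr = 11.0000, Σ(r)² = 39.0000, Σln q = 11.4078, Σr·ln q = 36.0095.
Normal system: [[39.0000, 11.0000]; [11.0000, 5]]·[k, ln C]ᵀ = [36.0095, 11.4078]ᵀ.
Δ = 39.0000·5 − (11.0000)² = 74.0000; k = (36.0095·5 − 11.0000·11.4078)/74.0000 = 0.73732, ln C = (39.0000·11.4078 − 11.0000·36.0095)/74.0000 = 0.65947.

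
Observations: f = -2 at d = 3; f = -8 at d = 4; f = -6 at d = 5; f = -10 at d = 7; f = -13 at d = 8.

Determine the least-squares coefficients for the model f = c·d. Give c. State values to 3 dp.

Compute the Gram sums: Σd·d = 163.
Right-hand side: Σd·f = -242.
XᵀX·[c]ᵀ = Xᵀf becomes [[163]]·[c]ᵀ = [-242]ᵀ.
c = (-242)/163 = -1.48466.

c = -1.485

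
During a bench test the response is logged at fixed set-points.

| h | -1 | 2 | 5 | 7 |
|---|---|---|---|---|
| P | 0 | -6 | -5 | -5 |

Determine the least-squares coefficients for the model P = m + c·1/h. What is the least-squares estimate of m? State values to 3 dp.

m = -4.161

From the data, Σ1 = 4, Σ1/h = -11/70, Σ1/h·1/h = 6421/4900.
Right-hand side: ΣP = -16, Σ1/h·P = -33/7.
Normal equations: [[4, -11/70]; [-11/70, 6421/4900]]·[m, c]ᵀ = [-16, -33/7]ᵀ.
Determinant 4·(6421/4900) − (-11/70)² = 25563/4900.
m = ((-16)·(6421/4900) − (-11/70)·(-33/7))/(25563/4900) = -106366/25563; c = (4·(-33/7) − (-11/70)·(-16))/(25563/4900) = -104720/25563.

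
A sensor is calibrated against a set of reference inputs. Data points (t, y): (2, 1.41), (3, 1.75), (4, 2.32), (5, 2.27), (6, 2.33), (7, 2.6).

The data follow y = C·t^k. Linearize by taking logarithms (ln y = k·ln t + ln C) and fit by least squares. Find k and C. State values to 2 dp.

k = 0.47, C = 1.06

Taking logs, ln y = k·ln t + ln C, so regress ln y on ln t.
Σln t = 8.5252, Σ(ln t)² = 13.1965, Σln y = 4.3659, Σln t·ln y = 6.7139.
Normal system: [[13.1965, 8.5252]; [8.5252, 6]]·[k, ln C]ᵀ = [6.7139, 4.3659]ᵀ.
Solving (det = 6.5005): k = 0.47125, ln C = 0.05808, so C = exp(0.05808) = 1.05980.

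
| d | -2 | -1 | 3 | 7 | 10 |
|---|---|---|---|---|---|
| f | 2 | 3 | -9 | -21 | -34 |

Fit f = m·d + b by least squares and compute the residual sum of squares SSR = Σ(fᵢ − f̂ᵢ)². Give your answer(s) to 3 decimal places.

The normal system XᵀX·[m, b]ᵀ = Xᵀf is [[163, 17]; [17, 5]]·[m, b]ᵀ = [-521, -59]ᵀ.
Eliminating b: 5·(row 1) − 17·(row 2) gives 526·m = 5·(-521) − 17·(-59) = -1602, so m = -801/263.
Then b = ((-59) − 17·(-801/263))/5 = -380/263.
Residuals: -696/263, 368/263, 416/263, 464/263, -552/263; SSR = 4992/263.

SSR = 18.981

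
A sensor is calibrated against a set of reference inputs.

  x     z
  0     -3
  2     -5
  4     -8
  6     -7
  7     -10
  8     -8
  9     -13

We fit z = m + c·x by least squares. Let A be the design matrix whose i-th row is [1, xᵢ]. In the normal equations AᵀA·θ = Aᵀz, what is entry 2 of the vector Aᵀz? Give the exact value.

Entry 2 ↔ basis x, so (Aᵀz)_{2} = Σᵢ (x)·zᵢ = (0)·(-3) + (2)·(-5) + (4)·(-8) + (6)·(-7) + (7)·(-10) + (8)·(-8) + (9)·(-13) = -335.

-335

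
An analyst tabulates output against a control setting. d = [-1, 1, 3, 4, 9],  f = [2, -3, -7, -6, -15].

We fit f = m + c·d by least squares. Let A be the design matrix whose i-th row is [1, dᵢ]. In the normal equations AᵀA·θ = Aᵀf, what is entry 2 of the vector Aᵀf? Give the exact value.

Entry 2 ↔ basis d, so (Aᵀf)_{2} = Σᵢ (d)·fᵢ = (-1)·(2) + (1)·(-3) + (3)·(-7) + (4)·(-6) + (9)·(-15) = -185.

-185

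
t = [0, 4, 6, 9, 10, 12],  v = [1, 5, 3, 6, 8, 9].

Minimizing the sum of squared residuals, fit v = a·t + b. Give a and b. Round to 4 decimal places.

a = 0.6334, b = 1.0052

Forming AᵀA = [[377, 41]; [41, 6]] and Aᵀv = [280, 32]ᵀ gives AᵀA·[a, b]ᵀ = Aᵀv.
Δ = 377·6 − 41² = 581.
a = (280·6 − 41·32)/581 = 368/581; b = (377·32 − 41·280)/581 = 584/581.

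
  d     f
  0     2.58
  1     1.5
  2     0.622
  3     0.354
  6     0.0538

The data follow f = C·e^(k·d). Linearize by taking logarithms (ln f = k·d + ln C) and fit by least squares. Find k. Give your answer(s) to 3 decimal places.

Taking logs, ln f = k·d + ln C, so regress ln f on d.
Σd = 12.0000, Σ(d)² = 50.0000, Σln f = -3.0825, Σd·ln f = -21.1944.
Equations: 50.0000·k + 12.0000·ln C = -21.1944;  12.0000·k + 5·ln C = -3.0825.
Solving (det = 106.0000): k = -0.65077, ln C = 0.94536.

k = -0.651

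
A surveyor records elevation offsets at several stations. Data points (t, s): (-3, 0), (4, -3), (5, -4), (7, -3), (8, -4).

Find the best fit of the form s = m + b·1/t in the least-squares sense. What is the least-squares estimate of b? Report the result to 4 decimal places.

With design matrix X, XᵀX = [[5, 323/840]; [323/840, 176149/705600]] and Xᵀs = [-14, -347/140]ᵀ.
det = 5·(176149/705600) − (323/840)² = 24263/22050.
m = ((-14)·(176149/705600) − (323/840)·(-347/140))/(24263/22050) = -2950/1277; b = (5·(-347/140) − (323/840)·(-14))/(24263/22050) = -154560/24263.

b = -6.3702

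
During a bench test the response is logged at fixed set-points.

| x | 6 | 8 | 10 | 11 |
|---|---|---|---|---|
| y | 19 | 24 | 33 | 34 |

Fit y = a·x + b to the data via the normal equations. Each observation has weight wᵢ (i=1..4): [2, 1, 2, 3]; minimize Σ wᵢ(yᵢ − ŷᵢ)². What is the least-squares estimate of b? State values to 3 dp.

b = 0.091

The normal system AᵀWA·[a, b]ᵀ = AᵀWy is [[699, 73]; [73, 8]]·[a, b]ᵀ = [2202, 230]ᵀ.
Eliminating b: 8·(row 1) − 73·(row 2) gives 263·a = 8·2202 − 73·230 = 826, so a = 826/263.
Then b = (230 − 73·(826/263))/8 = 24/263.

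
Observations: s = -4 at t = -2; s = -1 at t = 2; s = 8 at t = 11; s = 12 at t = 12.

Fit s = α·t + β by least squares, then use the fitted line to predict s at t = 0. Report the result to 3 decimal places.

Setting ∂/∂α … = 0 gives: 273·α + 23·β = 238;  23·α + 4·β = 15.
Eliminating β: 4·(row 1) − 23·(row 2) gives 563·α = 4·238 − 23·15 = 607, so α = 607/563.
Then β = (15 − 23·(607/563))/4 = -1379/563.
At t = 0: ŝ = (607/563)·(0) + (-1379/563)·(1) = -1379/563.

ŝ = -2.449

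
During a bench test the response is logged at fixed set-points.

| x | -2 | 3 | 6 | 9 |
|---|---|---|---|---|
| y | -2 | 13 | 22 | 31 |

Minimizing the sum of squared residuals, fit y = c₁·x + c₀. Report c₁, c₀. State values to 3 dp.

Setting ∂/∂c₁ … = 0 gives: 130·c₁ + 16·c₀ = 454;  16·c₁ + 4·c₀ = 64.
(Σx·x = 130, Σx = 16, Σ1 = 4, Σx·y = 454, Σy = 64.)
Determinant 130·4 − 16² = 264.
c₁ = (454·4 − 16·64)/264 = 3; c₀ = (130·64 − 16·454)/264 = 4.

c₁ = 3.000, c₀ = 4.000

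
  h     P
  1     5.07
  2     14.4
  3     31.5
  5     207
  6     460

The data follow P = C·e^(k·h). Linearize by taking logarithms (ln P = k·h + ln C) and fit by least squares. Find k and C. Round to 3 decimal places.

With ln Pᵢ as the transformed response and hᵢ as the regressor:
XᵀX = [[75.0000, 17.0000]; [17.0000, 5]], rhs = [80.7587, 19.2045]ᵀ  (here Σh = 17.0000, Σ(h)² = 75.0000, Σln P = 19.2045, Σh·ln P = 80.7587).
Δ = 75.0000·5 − (17.0000)² = 86.0000; k = (80.7587·5 − 17.0000·19.2045)/86.0000 = 0.89904, ln C = (75.0000·19.2045 − 17.0000·80.7587)/86.0000 = 0.78418, so C = exp(0.78418) = 2.19061.

k = 0.899, C = 2.191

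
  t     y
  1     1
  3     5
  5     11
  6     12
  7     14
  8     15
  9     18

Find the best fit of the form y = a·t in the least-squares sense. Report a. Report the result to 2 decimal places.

Sums needed: Σt·t = 265.
Right-hand side: Σt·y = 523.
a = 523/265 = 1.97358.

a = 1.97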